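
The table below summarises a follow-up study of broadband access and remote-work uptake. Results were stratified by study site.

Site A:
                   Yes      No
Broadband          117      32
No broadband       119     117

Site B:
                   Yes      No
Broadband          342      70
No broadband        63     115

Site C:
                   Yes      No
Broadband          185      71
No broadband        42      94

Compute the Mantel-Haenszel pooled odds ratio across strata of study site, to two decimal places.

5.87

OR_MH = Σ(aᵢdᵢ/nᵢ) / Σ(bᵢcᵢ/nᵢ), where nᵢ is the stratum total.
Stratum 1 (Site A): n = 385; a·d/n = 117·117/385 = 35.5558; b·c/n = 32·119/385 = 9.8909
Stratum 2 (Site B): n = 590; a·d/n = 342·115/590 = 66.6610; b·c/n = 70·63/590 = 7.4746
Stratum 3 (Site C): n = 392; a·d/n = 185·94/392 = 44.3622; b·c/n = 71·42/392 = 7.6071
OR_MH = (35.5558 + 66.6610 + 44.3622) / (9.8909 + 7.4746 + 7.6071) = 146.5791 / 24.9726 = 5.86959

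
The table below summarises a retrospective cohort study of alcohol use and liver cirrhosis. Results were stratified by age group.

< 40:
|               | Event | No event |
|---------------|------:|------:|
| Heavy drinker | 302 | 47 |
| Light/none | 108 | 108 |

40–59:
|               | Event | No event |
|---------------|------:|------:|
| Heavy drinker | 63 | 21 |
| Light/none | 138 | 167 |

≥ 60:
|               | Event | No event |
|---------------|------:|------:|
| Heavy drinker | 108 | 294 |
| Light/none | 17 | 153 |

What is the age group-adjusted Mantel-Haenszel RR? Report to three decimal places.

RR_MH = Σ(aᵢ·n₀ᵢ/nᵢ) / Σ(cᵢ·n₁ᵢ/nᵢ), with n₁ᵢ = aᵢ+bᵢ (exposed), n₀ᵢ = cᵢ+dᵢ (unexposed), nᵢ = n₁ᵢ+n₀ᵢ.
Stratum 1 (< 40): n₁ = 349, n₀ = 216, n = 565; a·n₀/n = 302·216/565 = 115.4549; c·n₁/n = 108·349/565 = 66.7115
Stratum 2 (40–59): n₁ = 84, n₀ = 305, n = 389; a·n₀/n = 63·305/389 = 49.3959; c·n₁/n = 138·84/389 = 29.7995
Stratum 3 (≥ 60): n₁ = 402, n₀ = 170, n = 572; a·n₀/n = 108·170/572 = 32.0979; c·n₁/n = 17·402/572 = 11.9476
RR_MH = (115.4549 + 49.3959 + 32.0979) / (66.7115 + 29.7995 + 11.9476) = 196.9487 / 108.4585 = 1.81589

1.816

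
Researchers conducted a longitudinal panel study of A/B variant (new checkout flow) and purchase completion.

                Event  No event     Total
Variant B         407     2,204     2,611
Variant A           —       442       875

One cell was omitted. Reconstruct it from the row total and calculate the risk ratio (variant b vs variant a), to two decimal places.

The missing cell is in the unexposed row: 875 − 442 = 433.
So a = 407, b = 2204, c = 433, d = 442.
RR = [a/(a+b)] / [c/(c+d)] = (407/2611) / (433/875) = 0.15588/0.49486 = 0.31500

0.31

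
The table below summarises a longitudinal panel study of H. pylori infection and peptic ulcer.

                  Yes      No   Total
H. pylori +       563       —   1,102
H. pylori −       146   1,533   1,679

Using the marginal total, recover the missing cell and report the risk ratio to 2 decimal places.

The missing cell is in the exposed row: 1102 − 563 = 539.
So a = 563, b = 539, c = 146, d = 1533.
RR = [a/(a+b)] / [c/(c+d)] = (563/1102) / (146/1679) = 0.51089/0.08696 = 5.87523

5.88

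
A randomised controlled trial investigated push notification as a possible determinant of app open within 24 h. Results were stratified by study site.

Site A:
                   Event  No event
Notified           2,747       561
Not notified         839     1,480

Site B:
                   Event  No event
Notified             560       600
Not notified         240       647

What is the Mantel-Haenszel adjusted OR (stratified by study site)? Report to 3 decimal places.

OR_MH = Σ(aᵢdᵢ/nᵢ) / Σ(bᵢcᵢ/nᵢ), where nᵢ is the stratum total.
Stratum 1 (Site A): n = 5627; a·d/n = 2747·1480/5627 = 722.5093; b·c/n = 561·839/5627 = 83.6465
Stratum 2 (Site B): n = 2047; a·d/n = 560·647/2047 = 177.0005; b·c/n = 600·240/2047 = 70.3468
OR_MH = (722.5093 + 177.0005) / (83.6465 + 70.3468) = 899.5098 / 153.9934 = 5.84122

5.841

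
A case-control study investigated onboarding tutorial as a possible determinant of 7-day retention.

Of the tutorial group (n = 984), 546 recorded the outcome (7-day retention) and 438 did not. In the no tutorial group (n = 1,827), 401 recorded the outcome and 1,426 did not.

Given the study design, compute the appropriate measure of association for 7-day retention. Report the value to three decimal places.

4.433

From the description: a = 546, b = 438, c = 401, d = 1426.
This is a case-control study: participants were sampled on outcome status, so risks in the source population cannot be estimated directly — relative risk is not valid here. The odds ratio is the appropriate measure.
OR = (a·d)/(b·c) = (546 × 1426) / (438 × 401) = 778596 / 175638 = 4.43296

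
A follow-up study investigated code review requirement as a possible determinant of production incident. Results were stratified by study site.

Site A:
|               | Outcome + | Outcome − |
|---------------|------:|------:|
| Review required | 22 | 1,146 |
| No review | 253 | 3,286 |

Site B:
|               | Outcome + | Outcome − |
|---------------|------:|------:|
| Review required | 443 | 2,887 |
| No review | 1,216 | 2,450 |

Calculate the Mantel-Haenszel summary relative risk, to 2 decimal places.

RR_MH = Σ(aᵢ·n₀ᵢ/nᵢ) / Σ(cᵢ·n₁ᵢ/nᵢ), with n₁ᵢ = aᵢ+bᵢ (exposed), n₀ᵢ = cᵢ+dᵢ (unexposed), nᵢ = n₁ᵢ+n₀ᵢ.
Stratum 1 (Site A): n₁ = 1168, n₀ = 3539, n = 4707; a·n₀/n = 22·3539/4707 = 16.5409; c·n₁/n = 253·1168/4707 = 62.7797
Stratum 2 (Site B): n₁ = 3330, n₀ = 3666, n = 6996; a·n₀/n = 443·3666/6996 = 232.1381; c·n₁/n = 1216·3330/6996 = 578.7993
RR_MH = (16.5409 + 232.1381) / (62.7797 + 578.7993) = 248.6790 / 641.5790 = 0.38760

0.39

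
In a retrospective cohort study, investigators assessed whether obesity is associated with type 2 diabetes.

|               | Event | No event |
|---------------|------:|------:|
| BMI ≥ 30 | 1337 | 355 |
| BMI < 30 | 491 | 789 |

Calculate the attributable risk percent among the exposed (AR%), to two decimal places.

Cells: a = 1337, b = 355, c = 491, d = 789.
Risk in exposed = 1337/1692 = 0.79019; risk in unexposed = 491/1280 = 0.38359.
RR = 0.79019/0.38359 = 2.05996
AR% = (RR − 1)/RR × 100 = (2.05996 − 1)/2.05996 × 100 = 51.4555%

51.46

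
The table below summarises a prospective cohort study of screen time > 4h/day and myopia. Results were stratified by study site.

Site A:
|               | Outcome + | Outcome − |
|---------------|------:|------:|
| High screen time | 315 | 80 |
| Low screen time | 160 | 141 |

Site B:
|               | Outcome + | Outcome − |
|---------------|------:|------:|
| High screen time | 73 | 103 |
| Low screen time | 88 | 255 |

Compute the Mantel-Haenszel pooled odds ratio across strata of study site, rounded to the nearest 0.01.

OR_MH = Σ(aᵢdᵢ/nᵢ) / Σ(bᵢcᵢ/nᵢ), where nᵢ is the stratum total.
Stratum 1 (Site A): n = 696; a·d/n = 315·141/696 = 63.8147; b·c/n = 80·160/696 = 18.3908
Stratum 2 (Site B): n = 519; a·d/n = 73·255/519 = 35.8671; b·c/n = 103·88/519 = 17.4644
OR_MH = (63.8147 + 35.8671) / (18.3908 + 17.4644) = 99.6817 / 35.8552 = 2.78012

2.78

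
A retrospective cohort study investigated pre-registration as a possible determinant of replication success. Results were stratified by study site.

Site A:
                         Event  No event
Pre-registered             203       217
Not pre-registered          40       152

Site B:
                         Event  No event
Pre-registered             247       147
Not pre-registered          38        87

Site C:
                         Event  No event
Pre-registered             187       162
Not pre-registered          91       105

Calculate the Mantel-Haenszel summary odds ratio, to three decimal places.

2.459

OR_MH = Σ(aᵢdᵢ/nᵢ) / Σ(bᵢcᵢ/nᵢ), where nᵢ is the stratum total.
Stratum 1 (Site A): n = 612; a·d/n = 203·152/612 = 50.4183; b·c/n = 217·40/612 = 14.1830
Stratum 2 (Site B): n = 519; a·d/n = 247·87/519 = 41.4046; b·c/n = 147·38/519 = 10.7630
Stratum 3 (Site C): n = 545; a·d/n = 187·105/545 = 36.0275; b·c/n = 162·91/545 = 27.0495
OR_MH = (50.4183 + 41.4046 + 36.0275) / (14.1830 + 10.7630 + 27.0495) = 127.8504 / 51.9956 = 2.45887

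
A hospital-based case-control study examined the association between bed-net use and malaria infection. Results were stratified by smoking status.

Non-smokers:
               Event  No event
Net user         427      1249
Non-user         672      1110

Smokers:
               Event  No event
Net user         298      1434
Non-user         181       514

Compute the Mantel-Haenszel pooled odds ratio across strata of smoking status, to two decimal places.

0.57

OR_MH = Σ(aᵢdᵢ/nᵢ) / Σ(bᵢcᵢ/nᵢ), where nᵢ is the stratum total.
Stratum 1 (Non-smokers): n = 3458; a·d/n = 427·1110/3458 = 137.0648; b·c/n = 1249·672/3458 = 242.7206
Stratum 2 (Smokers): n = 2427; a·d/n = 298·514/2427 = 63.1117; b·c/n = 1434·181/2427 = 106.9444
OR_MH = (137.0648 + 63.1117) / (242.7206 + 106.9444) = 200.1764 / 349.6650 = 0.57248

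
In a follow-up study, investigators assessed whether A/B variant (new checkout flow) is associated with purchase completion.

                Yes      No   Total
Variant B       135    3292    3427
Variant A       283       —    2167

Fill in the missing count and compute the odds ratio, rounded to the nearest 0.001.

The missing cell is in the unexposed row: 2167 − 283 = 1884.
So a = 135, b = 3292, c = 283, d = 1884.
OR = (a·d)/(b·c) = (135 × 1884) / (3292 × 283) = 254340 / 931636 = 0.27300

0.273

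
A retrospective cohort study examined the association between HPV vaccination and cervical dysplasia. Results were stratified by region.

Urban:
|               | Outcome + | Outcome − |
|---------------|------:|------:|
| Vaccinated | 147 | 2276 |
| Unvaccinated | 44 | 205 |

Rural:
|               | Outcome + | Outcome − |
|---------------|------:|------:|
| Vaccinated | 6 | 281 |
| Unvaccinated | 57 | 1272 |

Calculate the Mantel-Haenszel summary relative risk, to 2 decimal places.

0.37

RR_MH = Σ(aᵢ·n₀ᵢ/nᵢ) / Σ(cᵢ·n₁ᵢ/nᵢ), with n₁ᵢ = aᵢ+bᵢ (exposed), n₀ᵢ = cᵢ+dᵢ (unexposed), nᵢ = n₁ᵢ+n₀ᵢ.
Stratum 1 (Urban): n₁ = 2423, n₀ = 249, n = 2672; a·n₀/n = 147·249/2672 = 13.6987; c·n₁/n = 44·2423/2672 = 39.8997
Stratum 2 (Rural): n₁ = 287, n₀ = 1329, n = 1616; a·n₀/n = 6·1329/1616 = 4.9344; c·n₁/n = 57·287/1616 = 10.1231
RR_MH = (13.6987 + 4.9344) / (39.8997 + 10.1231) = 18.6331 / 50.0228 = 0.37249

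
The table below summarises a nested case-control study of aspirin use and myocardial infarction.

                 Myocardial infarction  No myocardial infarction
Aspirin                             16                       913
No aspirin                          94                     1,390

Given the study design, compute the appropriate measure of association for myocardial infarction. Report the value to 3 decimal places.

0.259

Cells: a = 16, b = 913, c = 94, d = 1390.
This is a nested case-control study: participants were sampled on outcome status, so risks in the source population cannot be estimated directly — relative risk is not valid here. The odds ratio is the appropriate measure.
OR = (a·d)/(b·c) = (16 × 1390) / (913 × 94) = 22240 / 85822 = 0.25914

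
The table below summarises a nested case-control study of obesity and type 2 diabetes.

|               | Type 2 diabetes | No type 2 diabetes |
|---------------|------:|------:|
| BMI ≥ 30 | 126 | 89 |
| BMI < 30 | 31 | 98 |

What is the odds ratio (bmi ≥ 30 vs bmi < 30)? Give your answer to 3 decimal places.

Cells: a = 126, b = 89, c = 31, d = 98.
OR = (a·d)/(b·c) = (126 × 98) / (89 × 31) = 12348 / 2759 = 4.47553
The odds of type 2 diabetes are about 4.48 times as high in the bmi ≥ 30 group.

4.476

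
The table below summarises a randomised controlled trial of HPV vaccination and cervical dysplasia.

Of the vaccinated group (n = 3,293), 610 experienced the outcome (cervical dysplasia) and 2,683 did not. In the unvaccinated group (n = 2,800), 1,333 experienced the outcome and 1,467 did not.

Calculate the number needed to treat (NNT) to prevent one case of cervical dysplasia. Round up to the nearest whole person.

Risk in treated group = 610/3293 = 0.18524; risk in control = 1333/2800 = 0.47607.
Absolute risk reduction = 0.47607 − 0.18524 = 0.29083
NNT = 1 / ARR = 1 / 0.29083 = 3.438 → round up → 4

4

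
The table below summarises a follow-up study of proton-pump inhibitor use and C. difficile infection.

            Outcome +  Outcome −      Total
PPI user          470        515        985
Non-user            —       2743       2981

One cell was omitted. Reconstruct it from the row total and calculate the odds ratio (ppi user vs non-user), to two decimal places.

The missing cell is in the unexposed row: 2981 − 2743 = 238.
So a = 470, b = 515, c = 238, d = 2743.
OR = (a·d)/(b·c) = (470 × 2743) / (515 × 238) = 1289210 / 122570 = 10.51815

10.52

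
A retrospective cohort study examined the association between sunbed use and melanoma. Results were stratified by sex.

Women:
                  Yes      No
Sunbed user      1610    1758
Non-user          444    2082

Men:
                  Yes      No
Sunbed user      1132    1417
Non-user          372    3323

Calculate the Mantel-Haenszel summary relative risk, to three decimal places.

3.353

RR_MH = Σ(aᵢ·n₀ᵢ/nᵢ) / Σ(cᵢ·n₁ᵢ/nᵢ), with n₁ᵢ = aᵢ+bᵢ (exposed), n₀ᵢ = cᵢ+dᵢ (unexposed), nᵢ = n₁ᵢ+n₀ᵢ.
Stratum 1 (Women): n₁ = 3368, n₀ = 2526, n = 5894; a·n₀/n = 1610·2526/5894 = 690.0000; c·n₁/n = 444·3368/5894 = 253.7143
Stratum 2 (Men): n₁ = 2549, n₀ = 3695, n = 6244; a·n₀/n = 1132·3695/6244 = 669.8815; c·n₁/n = 372·2549/6244 = 151.8623
RR_MH = (690.0000 + 669.8815) / (253.7143 + 151.8623) = 1359.8815 / 405.5766 = 3.35296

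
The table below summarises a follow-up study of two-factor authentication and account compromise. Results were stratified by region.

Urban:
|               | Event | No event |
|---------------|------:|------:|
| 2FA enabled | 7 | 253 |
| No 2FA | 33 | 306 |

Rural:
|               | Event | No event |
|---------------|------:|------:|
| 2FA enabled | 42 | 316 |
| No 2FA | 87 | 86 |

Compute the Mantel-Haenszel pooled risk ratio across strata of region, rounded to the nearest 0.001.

0.242

RR_MH = Σ(aᵢ·n₀ᵢ/nᵢ) / Σ(cᵢ·n₁ᵢ/nᵢ), with n₁ᵢ = aᵢ+bᵢ (exposed), n₀ᵢ = cᵢ+dᵢ (unexposed), nᵢ = n₁ᵢ+n₀ᵢ.
Stratum 1 (Urban): n₁ = 260, n₀ = 339, n = 599; a·n₀/n = 7·339/599 = 3.9616; c·n₁/n = 33·260/599 = 14.3239
Stratum 2 (Rural): n₁ = 358, n₀ = 173, n = 531; a·n₀/n = 42·173/531 = 13.6836; c·n₁/n = 87·358/531 = 58.6554
RR_MH = (3.9616 + 13.6836) / (14.3239 + 58.6554) = 17.6452 / 72.9792 = 0.24178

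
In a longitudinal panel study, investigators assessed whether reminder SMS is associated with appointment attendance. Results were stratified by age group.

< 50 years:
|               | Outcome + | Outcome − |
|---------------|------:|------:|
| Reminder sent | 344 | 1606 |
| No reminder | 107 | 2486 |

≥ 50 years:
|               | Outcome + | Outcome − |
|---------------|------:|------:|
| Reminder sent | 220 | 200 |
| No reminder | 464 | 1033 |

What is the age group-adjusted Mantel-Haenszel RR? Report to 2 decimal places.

2.49

RR_MH = Σ(aᵢ·n₀ᵢ/nᵢ) / Σ(cᵢ·n₁ᵢ/nᵢ), with n₁ᵢ = aᵢ+bᵢ (exposed), n₀ᵢ = cᵢ+dᵢ (unexposed), nᵢ = n₁ᵢ+n₀ᵢ.
Stratum 1 (< 50 years): n₁ = 1950, n₀ = 2593, n = 4543; a·n₀/n = 344·2593/4543 = 196.3443; c·n₁/n = 107·1950/4543 = 45.9278
Stratum 2 (≥ 50 years): n₁ = 420, n₀ = 1497, n = 1917; a·n₀/n = 220·1497/1917 = 171.7997; c·n₁/n = 464·420/1917 = 101.6588
RR_MH = (196.3443 + 171.7997) / (45.9278 + 101.6588) = 368.1440 / 147.5866 = 2.49443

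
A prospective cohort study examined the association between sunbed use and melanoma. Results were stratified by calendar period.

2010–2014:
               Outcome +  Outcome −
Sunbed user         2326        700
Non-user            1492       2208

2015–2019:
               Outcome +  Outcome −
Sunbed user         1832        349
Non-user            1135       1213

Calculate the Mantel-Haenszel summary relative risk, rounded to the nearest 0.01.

RR_MH = Σ(aᵢ·n₀ᵢ/nᵢ) / Σ(cᵢ·n₁ᵢ/nᵢ), with n₁ᵢ = aᵢ+bᵢ (exposed), n₀ᵢ = cᵢ+dᵢ (unexposed), nᵢ = n₁ᵢ+n₀ᵢ.
Stratum 1 (2010–2014): n₁ = 3026, n₀ = 3700, n = 6726; a·n₀/n = 2326·3700/6726 = 1279.5421; c·n₁/n = 1492·3026/6726 = 671.2447
Stratum 2 (2015–2019): n₁ = 2181, n₀ = 2348, n = 4529; a·n₀/n = 1832·2348/4529 = 949.7761; c·n₁/n = 1135·2181/4529 = 546.5743
RR_MH = (1279.5421 + 949.7761) / (671.2447 + 546.5743) = 2229.3182 / 1217.8190 = 1.83058

1.83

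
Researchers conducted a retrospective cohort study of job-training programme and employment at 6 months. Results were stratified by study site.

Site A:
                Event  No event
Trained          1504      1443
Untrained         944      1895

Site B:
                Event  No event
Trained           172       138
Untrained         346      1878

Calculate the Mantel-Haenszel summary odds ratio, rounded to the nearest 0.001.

2.439

OR_MH = Σ(aᵢdᵢ/nᵢ) / Σ(bᵢcᵢ/nᵢ), where nᵢ is the stratum total.
Stratum 1 (Site A): n = 5786; a·d/n = 1504·1895/5786 = 492.5821; b·c/n = 1443·944/5786 = 235.4290
Stratum 2 (Site B): n = 2534; a·d/n = 172·1878/2534 = 127.4728; b·c/n = 138·346/2534 = 18.8429
OR_MH = (492.5821 + 127.4728) / (235.4290 + 18.8429) = 620.0549 / 254.2719 = 2.43855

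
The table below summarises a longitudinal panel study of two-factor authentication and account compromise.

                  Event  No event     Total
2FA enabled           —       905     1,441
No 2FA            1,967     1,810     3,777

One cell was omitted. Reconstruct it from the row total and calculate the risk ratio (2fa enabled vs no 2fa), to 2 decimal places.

The missing cell is in the exposed row: 1441 − 905 = 536.
So a = 536, b = 905, c = 1967, d = 1810.
RR = [a/(a+b)] / [c/(c+d)] = (536/1441) / (1967/3777) = 0.37196/0.52078 = 0.71424

0.71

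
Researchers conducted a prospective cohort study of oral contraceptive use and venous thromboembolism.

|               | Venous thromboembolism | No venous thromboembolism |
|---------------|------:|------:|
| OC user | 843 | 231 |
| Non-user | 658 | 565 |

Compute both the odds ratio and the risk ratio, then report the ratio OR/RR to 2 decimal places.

Cells: a = 843, b = 231, c = 658, d = 565.
OR = (843·565)/(231·658) = 476295/151998 = 3.13356
Risk in exposed = 843/1074 = 0.78492; risk in unexposed = 658/1223 = 0.53802; RR = 1.45889
OR/RR = 3.13356 / 1.45889 = 2.14790
The outcome is not rare, so the OR lies further from 1 than the RR.

2.15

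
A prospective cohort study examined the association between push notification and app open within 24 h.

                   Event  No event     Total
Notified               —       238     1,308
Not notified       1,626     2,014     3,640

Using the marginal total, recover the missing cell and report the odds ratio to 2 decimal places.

5.57

The missing cell is in the exposed row: 1308 − 238 = 1070.
So a = 1070, b = 238, c = 1626, d = 2014.
OR = (a·d)/(b·c) = (1070 × 2014) / (238 × 1626) = 2154980 / 386988 = 5.56860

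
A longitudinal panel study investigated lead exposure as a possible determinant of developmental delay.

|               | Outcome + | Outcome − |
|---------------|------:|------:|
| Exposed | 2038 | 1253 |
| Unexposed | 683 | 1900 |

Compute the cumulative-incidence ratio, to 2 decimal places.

Cells: a = 2038, b = 1253, c = 683, d = 1900.
Risk in exposed = 2038/3291 = 0.61926; risk in unexposed = 683/2583 = 0.26442.
RR = 0.61926 / 0.26442 = 2.34196
The risk among the exposed is 2.34 times that among the unexposed.

2.34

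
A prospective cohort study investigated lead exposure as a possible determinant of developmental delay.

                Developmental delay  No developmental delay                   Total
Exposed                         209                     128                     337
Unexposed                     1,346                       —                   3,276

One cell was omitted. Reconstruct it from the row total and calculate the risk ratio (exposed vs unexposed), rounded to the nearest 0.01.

The missing cell is in the unexposed row: 3276 − 1346 = 1930.
So a = 209, b = 128, c = 1346, d = 1930.
RR = [a/(a+b)] / [c/(c+d)] = (209/337) / (1346/3276) = 0.62018/0.41087 = 1.50944

1.51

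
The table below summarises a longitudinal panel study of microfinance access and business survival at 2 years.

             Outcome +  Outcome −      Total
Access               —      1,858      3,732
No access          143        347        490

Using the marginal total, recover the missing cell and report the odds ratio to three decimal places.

2.447

The missing cell is in the exposed row: 3732 − 1858 = 1874.
So a = 1874, b = 1858, c = 143, d = 347.
OR = (a·d)/(b·c) = (1874 × 347) / (1858 × 143) = 650278 / 265694 = 2.44747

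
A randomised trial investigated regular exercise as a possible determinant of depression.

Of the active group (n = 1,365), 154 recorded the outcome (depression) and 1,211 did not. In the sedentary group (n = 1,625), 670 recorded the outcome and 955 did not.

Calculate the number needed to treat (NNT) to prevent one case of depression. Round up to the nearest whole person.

Risk in treated group = 154/1365 = 0.11282; risk in control = 670/1625 = 0.41231.
Absolute risk reduction = 0.41231 − 0.11282 = 0.29949
NNT = 1 / ARR = 1 / 0.29949 = 3.339 → round up → 4

4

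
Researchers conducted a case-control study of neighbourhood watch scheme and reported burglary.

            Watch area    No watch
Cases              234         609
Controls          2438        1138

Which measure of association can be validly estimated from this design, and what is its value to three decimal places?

Reading the table with exposure as columns: a = 234 (Watch area, case), b = 2438 (Watch area, non-case), c = 609 (No watch, case), d = 1138.
This is a case-control study: participants were sampled on outcome status, so risks in the source population cannot be estimated directly — relative risk is not valid here. The odds ratio is the appropriate measure.
OR = (a·d)/(b·c) = (234 × 1138) / (2438 × 609) = 266292 / 1484742 = 0.17935

0.179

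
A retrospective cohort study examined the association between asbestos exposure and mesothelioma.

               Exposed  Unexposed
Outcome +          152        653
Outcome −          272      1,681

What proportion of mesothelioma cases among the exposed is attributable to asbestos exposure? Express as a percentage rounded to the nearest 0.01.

21.96

Reading the table with exposure as columns: a = 152 (Exposed, case), b = 272 (Exposed, non-case), c = 653 (Unexposed, case), d = 1681.
Risk in exposed = 152/424 = 0.35849; risk in unexposed = 653/2334 = 0.27978.
RR = 0.35849/0.27978 = 1.28134
AR% = (RR − 1)/RR × 100 = (1.28134 − 1)/1.28134 × 100 = 21.9569%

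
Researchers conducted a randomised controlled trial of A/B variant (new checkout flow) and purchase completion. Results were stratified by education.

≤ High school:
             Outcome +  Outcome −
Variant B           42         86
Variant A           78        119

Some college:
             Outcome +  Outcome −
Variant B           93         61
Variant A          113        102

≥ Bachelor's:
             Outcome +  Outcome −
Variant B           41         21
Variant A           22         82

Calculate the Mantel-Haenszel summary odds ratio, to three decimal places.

OR_MH = Σ(aᵢdᵢ/nᵢ) / Σ(bᵢcᵢ/nᵢ), where nᵢ is the stratum total.
Stratum 1 (≤ High school): n = 325; a·d/n = 42·119/325 = 15.3785; b·c/n = 86·78/325 = 20.6400
Stratum 2 (Some college): n = 369; a·d/n = 93·102/369 = 25.7073; b·c/n = 61·113/369 = 18.6802
Stratum 3 (≥ Bachelor's): n = 166; a·d/n = 41·82/166 = 20.2530; b·c/n = 21·22/166 = 2.7831
OR_MH = (15.3785 + 25.7073 + 20.2530) / (20.6400 + 18.6802 + 2.7831) = 61.3388 / 42.1033 = 1.45686

1.457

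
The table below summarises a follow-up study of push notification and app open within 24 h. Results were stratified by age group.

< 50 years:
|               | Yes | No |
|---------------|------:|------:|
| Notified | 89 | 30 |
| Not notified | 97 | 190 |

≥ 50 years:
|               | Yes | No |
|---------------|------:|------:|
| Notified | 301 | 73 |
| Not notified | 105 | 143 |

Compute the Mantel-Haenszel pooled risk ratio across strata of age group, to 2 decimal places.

RR_MH = Σ(aᵢ·n₀ᵢ/nᵢ) / Σ(cᵢ·n₁ᵢ/nᵢ), with n₁ᵢ = aᵢ+bᵢ (exposed), n₀ᵢ = cᵢ+dᵢ (unexposed), nᵢ = n₁ᵢ+n₀ᵢ.
Stratum 1 (< 50 years): n₁ = 119, n₀ = 287, n = 406; a·n₀/n = 89·287/406 = 62.9138; c·n₁/n = 97·119/406 = 28.4310
Stratum 2 (≥ 50 years): n₁ = 374, n₀ = 248, n = 622; a·n₀/n = 301·248/622 = 120.0129; c·n₁/n = 105·374/622 = 63.1350
RR_MH = (62.9138 + 120.0129) / (28.4310 + 63.1350) = 182.9267 / 91.5661 = 1.99776

2.00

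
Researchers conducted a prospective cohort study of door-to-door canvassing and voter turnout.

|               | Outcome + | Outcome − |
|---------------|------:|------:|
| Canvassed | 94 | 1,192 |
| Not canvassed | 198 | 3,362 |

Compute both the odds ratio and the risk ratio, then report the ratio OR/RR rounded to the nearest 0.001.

1.019

Cells: a = 94, b = 1192, c = 198, d = 3362.
OR = (94·3362)/(1192·198) = 316028/236016 = 1.33901
Risk in exposed = 94/1286 = 0.07309; risk in unexposed = 198/3560 = 0.05562; RR = 1.31423
OR/RR = 1.33901 / 1.31423 = 1.01886
The outcome is rare in both groups, so OR ≈ RR (ratio near 1).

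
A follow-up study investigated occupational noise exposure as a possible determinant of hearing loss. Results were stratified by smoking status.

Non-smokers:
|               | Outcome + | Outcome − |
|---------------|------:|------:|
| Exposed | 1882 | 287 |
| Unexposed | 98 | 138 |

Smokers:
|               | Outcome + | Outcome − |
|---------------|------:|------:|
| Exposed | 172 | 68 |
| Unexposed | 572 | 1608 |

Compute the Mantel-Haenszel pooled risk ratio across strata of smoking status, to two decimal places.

RR_MH = Σ(aᵢ·n₀ᵢ/nᵢ) / Σ(cᵢ·n₁ᵢ/nᵢ), with n₁ᵢ = aᵢ+bᵢ (exposed), n₀ᵢ = cᵢ+dᵢ (unexposed), nᵢ = n₁ᵢ+n₀ᵢ.
Stratum 1 (Non-smokers): n₁ = 2169, n₀ = 236, n = 2405; a·n₀/n = 1882·236/2405 = 184.6786; c·n₁/n = 98·2169/2405 = 88.3834
Stratum 2 (Smokers): n₁ = 240, n₀ = 2180, n = 2420; a·n₀/n = 172·2180/2420 = 154.9421; c·n₁/n = 572·240/2420 = 56.7273
RR_MH = (184.6786 + 154.9421) / (88.3834 + 56.7273) = 339.6207 / 145.1106 = 2.34043

2.34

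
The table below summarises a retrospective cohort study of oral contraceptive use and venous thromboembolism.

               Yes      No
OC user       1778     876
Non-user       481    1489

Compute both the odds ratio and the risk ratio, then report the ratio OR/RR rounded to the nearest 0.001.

2.290

Cells: a = 1778, b = 876, c = 481, d = 1489.
OR = (1778·1489)/(876·481) = 2647442/421356 = 6.28315
Risk in exposed = 1778/2654 = 0.66993; risk in unexposed = 481/1970 = 0.24416; RR = 2.74380
OR/RR = 6.28315 / 2.74380 = 2.28995
The outcome is not rare, so the OR lies further from 1 than the RR.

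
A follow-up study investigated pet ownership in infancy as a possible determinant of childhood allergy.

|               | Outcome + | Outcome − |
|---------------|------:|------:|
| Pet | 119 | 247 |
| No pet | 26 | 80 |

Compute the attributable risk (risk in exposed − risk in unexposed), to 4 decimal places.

0.0799

Cells: a = 119, b = 247, c = 26, d = 80.
Risk in exposed = 119/366 = 0.325137; risk in unexposed = 26/106 = 0.245283.
Risk difference = 0.325137 − 0.245283 = 0.079854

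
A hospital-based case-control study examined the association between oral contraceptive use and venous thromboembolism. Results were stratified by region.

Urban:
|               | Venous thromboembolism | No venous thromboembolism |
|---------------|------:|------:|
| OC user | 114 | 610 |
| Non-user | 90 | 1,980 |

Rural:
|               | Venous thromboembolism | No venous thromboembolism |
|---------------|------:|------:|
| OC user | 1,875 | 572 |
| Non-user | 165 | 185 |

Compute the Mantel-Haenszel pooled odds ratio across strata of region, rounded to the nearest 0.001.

3.836

OR_MH = Σ(aᵢdᵢ/nᵢ) / Σ(bᵢcᵢ/nᵢ), where nᵢ is the stratum total.
Stratum 1 (Urban): n = 2794; a·d/n = 114·1980/2794 = 80.7874; b·c/n = 610·90/2794 = 19.6492
Stratum 2 (Rural): n = 2797; a·d/n = 1875·185/2797 = 124.0168; b·c/n = 572·165/2797 = 33.7433
OR_MH = (80.7874 + 124.0168) / (19.6492 + 33.7433) = 204.8042 / 53.3925 = 3.83582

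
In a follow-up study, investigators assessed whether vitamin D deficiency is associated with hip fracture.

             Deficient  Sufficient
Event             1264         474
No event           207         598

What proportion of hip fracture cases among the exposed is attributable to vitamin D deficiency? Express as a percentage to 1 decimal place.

Reading the table with exposure as columns: a = 1264 (Deficient, case), b = 207 (Deficient, non-case), c = 474 (Sufficient, case), d = 598.
Risk in exposed = 1264/1471 = 0.85928; risk in unexposed = 474/1072 = 0.44216.
RR = 0.85928/0.44216 = 1.94335
AR% = (RR − 1)/RR × 100 = (1.94335 − 1)/1.94335 × 100 = 48.5424%

48.5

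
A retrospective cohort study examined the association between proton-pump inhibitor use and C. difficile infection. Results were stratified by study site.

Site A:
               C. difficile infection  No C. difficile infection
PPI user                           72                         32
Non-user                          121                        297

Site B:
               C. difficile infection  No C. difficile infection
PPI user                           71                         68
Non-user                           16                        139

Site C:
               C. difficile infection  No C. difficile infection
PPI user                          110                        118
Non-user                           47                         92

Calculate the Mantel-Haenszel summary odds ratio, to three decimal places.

3.893

OR_MH = Σ(aᵢdᵢ/nᵢ) / Σ(bᵢcᵢ/nᵢ), where nᵢ is the stratum total.
Stratum 1 (Site A): n = 522; a·d/n = 72·297/522 = 40.9655; b·c/n = 32·121/522 = 7.4176
Stratum 2 (Site B): n = 294; a·d/n = 71·139/294 = 33.5680; b·c/n = 68·16/294 = 3.7007
Stratum 3 (Site C): n = 367; a·d/n = 110·92/367 = 27.5749; b·c/n = 118·47/367 = 15.1117
OR_MH = (40.9655 + 33.5680 + 27.5749) / (7.4176 + 3.7007 + 15.1117) = 102.1085 / 26.2300 = 3.89281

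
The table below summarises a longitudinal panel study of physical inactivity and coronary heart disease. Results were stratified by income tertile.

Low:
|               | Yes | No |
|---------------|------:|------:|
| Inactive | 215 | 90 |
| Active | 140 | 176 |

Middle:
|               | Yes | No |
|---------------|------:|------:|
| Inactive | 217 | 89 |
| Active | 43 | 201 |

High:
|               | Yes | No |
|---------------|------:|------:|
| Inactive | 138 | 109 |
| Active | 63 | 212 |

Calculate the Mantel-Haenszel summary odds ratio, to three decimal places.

OR_MH = Σ(aᵢdᵢ/nᵢ) / Σ(bᵢcᵢ/nᵢ), where nᵢ is the stratum total.
Stratum 1 (Low): n = 621; a·d/n = 215·176/621 = 60.9340; b·c/n = 90·140/621 = 20.2899
Stratum 2 (Middle): n = 550; a·d/n = 217·201/550 = 79.3036; b·c/n = 89·43/550 = 6.9582
Stratum 3 (High): n = 522; a·d/n = 138·212/522 = 56.0460; b·c/n = 109·63/522 = 13.1552
OR_MH = (60.9340 + 79.3036 + 56.0460) / (20.2899 + 6.9582 + 13.1552) = 196.2836 / 40.4032 = 4.85812

4.858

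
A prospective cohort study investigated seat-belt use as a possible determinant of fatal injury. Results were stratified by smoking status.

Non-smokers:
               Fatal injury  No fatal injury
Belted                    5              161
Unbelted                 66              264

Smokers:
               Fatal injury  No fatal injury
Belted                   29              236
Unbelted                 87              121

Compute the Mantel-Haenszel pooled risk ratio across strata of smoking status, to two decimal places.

0.23

RR_MH = Σ(aᵢ·n₀ᵢ/nᵢ) / Σ(cᵢ·n₁ᵢ/nᵢ), with n₁ᵢ = aᵢ+bᵢ (exposed), n₀ᵢ = cᵢ+dᵢ (unexposed), nᵢ = n₁ᵢ+n₀ᵢ.
Stratum 1 (Non-smokers): n₁ = 166, n₀ = 330, n = 496; a·n₀/n = 5·330/496 = 3.3266; c·n₁/n = 66·166/496 = 22.0887
Stratum 2 (Smokers): n₁ = 265, n₀ = 208, n = 473; a·n₀/n = 29·208/473 = 12.7526; c·n₁/n = 87·265/473 = 48.7421
RR_MH = (3.3266 + 12.7526) / (22.0887 + 48.7421) = 16.0793 / 70.8308 = 0.22701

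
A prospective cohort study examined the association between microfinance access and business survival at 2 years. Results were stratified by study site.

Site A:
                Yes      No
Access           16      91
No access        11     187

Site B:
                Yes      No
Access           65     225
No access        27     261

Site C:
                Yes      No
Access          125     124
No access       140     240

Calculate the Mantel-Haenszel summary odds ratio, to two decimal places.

OR_MH = Σ(aᵢdᵢ/nᵢ) / Σ(bᵢcᵢ/nᵢ), where nᵢ is the stratum total.
Stratum 1 (Site A): n = 305; a·d/n = 16·187/305 = 9.8098; b·c/n = 91·11/305 = 3.2820
Stratum 2 (Site B): n = 578; a·d/n = 65·261/578 = 29.3512; b·c/n = 225·27/578 = 10.5104
Stratum 3 (Site C): n = 629; a·d/n = 125·240/629 = 47.6948; b·c/n = 124·140/629 = 27.5994
OR_MH = (9.8098 + 29.3512 + 47.6948) / (3.2820 + 10.5104 + 27.5994) = 86.8558 / 41.3917 = 2.09839

2.10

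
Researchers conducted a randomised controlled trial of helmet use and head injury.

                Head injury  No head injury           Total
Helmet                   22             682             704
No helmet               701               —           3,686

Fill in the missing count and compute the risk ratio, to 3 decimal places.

0.164

The missing cell is in the unexposed row: 3686 − 701 = 2985.
So a = 22, b = 682, c = 701, d = 2985.
RR = [a/(a+b)] / [c/(c+d)] = (22/704) / (701/3686) = 0.03125/0.19018 = 0.16432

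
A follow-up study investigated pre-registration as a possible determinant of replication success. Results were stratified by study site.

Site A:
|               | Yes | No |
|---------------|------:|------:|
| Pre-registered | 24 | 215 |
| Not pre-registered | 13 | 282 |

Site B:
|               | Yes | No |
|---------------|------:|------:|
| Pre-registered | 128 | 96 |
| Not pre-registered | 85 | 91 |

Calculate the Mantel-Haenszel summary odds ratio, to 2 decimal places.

OR_MH = Σ(aᵢdᵢ/nᵢ) / Σ(bᵢcᵢ/nᵢ), where nᵢ is the stratum total.
Stratum 1 (Site A): n = 534; a·d/n = 24·282/534 = 12.6742; b·c/n = 215·13/534 = 5.2341
Stratum 2 (Site B): n = 400; a·d/n = 128·91/400 = 29.1200; b·c/n = 96·85/400 = 20.4000
OR_MH = (12.6742 + 29.1200) / (5.2341 + 20.4000) = 41.7942 / 25.6341 = 1.63041

1.63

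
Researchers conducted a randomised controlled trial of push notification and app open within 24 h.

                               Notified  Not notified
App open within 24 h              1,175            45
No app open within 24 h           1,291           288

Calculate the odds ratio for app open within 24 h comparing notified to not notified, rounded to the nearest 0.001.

Reading the table with exposure as columns: a = 1175 (Notified, case), b = 1291 (Notified, non-case), c = 45 (Not notified, case), d = 288.
OR = (a·d)/(b·c) = (1175 × 288) / (1291 × 45) = 338400 / 58095 = 5.82494
The odds of app open within 24 h are about 5.82 times as high in the notified group.

5.825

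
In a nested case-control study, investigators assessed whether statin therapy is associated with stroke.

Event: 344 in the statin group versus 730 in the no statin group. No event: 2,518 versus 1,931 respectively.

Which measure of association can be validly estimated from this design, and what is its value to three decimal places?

From the description: a = 344, b = 2518, c = 730, d = 1931.
This is a nested case-control study: participants were sampled on outcome status, so risks in the source population cannot be estimated directly — relative risk is not valid here. The odds ratio is the appropriate measure.
OR = (a·d)/(b·c) = (344 × 1931) / (2518 × 730) = 664264 / 1838140 = 0.36138

0.361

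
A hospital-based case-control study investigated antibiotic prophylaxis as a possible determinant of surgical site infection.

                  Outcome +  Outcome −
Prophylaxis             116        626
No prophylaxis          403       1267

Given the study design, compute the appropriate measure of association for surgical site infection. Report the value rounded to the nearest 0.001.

Cells: a = 116, b = 626, c = 403, d = 1267.
This is a hospital-based case-control study: participants were sampled on outcome status, so risks in the source population cannot be estimated directly — relative risk is not valid here. The odds ratio is the appropriate measure.
OR = (a·d)/(b·c) = (116 × 1267) / (626 × 403) = 146972 / 252278 = 0.58258

0.583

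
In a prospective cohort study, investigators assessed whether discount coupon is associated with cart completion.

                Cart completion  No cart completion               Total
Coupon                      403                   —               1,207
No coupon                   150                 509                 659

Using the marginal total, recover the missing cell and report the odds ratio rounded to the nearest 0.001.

The missing cell is in the exposed row: 1207 − 403 = 804.
So a = 403, b = 804, c = 150, d = 509.
OR = (a·d)/(b·c) = (403 × 509) / (804 × 150) = 205127 / 120600 = 1.70089

1.701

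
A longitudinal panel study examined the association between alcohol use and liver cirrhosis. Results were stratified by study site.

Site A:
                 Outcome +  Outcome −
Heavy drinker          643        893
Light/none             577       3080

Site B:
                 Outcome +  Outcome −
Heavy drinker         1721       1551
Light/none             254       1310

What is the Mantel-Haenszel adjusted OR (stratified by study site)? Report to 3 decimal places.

OR_MH = Σ(aᵢdᵢ/nᵢ) / Σ(bᵢcᵢ/nᵢ), where nᵢ is the stratum total.
Stratum 1 (Site A): n = 5193; a·d/n = 643·3080/5193 = 381.3672; b·c/n = 893·577/5193 = 99.2222
Stratum 2 (Site B): n = 4836; a·d/n = 1721·1310/4836 = 466.1931; b·c/n = 1551·254/4836 = 81.4628
OR_MH = (381.3672 + 466.1931) / (99.2222 + 81.4628) = 847.5604 / 180.6850 = 4.69082

4.691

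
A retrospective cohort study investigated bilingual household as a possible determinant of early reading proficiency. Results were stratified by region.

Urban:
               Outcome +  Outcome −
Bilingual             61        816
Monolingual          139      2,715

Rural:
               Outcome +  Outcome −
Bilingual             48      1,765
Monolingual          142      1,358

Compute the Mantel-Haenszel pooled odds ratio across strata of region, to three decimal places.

OR_MH = Σ(aᵢdᵢ/nᵢ) / Σ(bᵢcᵢ/nᵢ), where nᵢ is the stratum total.
Stratum 1 (Urban): n = 3731; a·d/n = 61·2715/3731 = 44.3889; b·c/n = 816·139/3731 = 30.4004
Stratum 2 (Rural): n = 3313; a·d/n = 48·1358/3313 = 19.6752; b·c/n = 1765·142/3313 = 75.6505
OR_MH = (44.3889 + 19.6752) / (30.4004 + 75.6505) = 64.0641 / 106.0509 = 0.60409

0.604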